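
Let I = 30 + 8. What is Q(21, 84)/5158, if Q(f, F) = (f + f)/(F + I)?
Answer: 21/314638 ≈ 6.6743e-5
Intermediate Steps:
I = 38
Q(f, F) = 2*f/(38 + F) (Q(f, F) = (f + f)/(F + 38) = (2*f)/(38 + F) = 2*f/(38 + F))
Q(21, 84)/5158 = (2*21/(38 + 84))/5158 = (2*21/122)*(1/5158) = (2*21*(1/122))*(1/5158) = (21/61)*(1/5158) = 21/314638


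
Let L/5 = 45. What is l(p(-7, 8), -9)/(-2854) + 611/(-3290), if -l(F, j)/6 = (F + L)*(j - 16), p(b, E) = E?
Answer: -1241801/99890 ≈ -12.432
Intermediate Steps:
L = 225 (L = 5*45 = 225)
l(F, j) = -6*(-16 + j)*(225 + F) (l(F, j) = -6*(F + 225)*(j - 16) = -6*(225 + F)*(-16 + j) = -6*(-16 + j)*(225 + F))
l(p(-7, 8), -9)/(-2854) + 611/(-3290) = (21600 - 1350*(-9) + 96*8 - 6*8*(-9))/(-2854) + 611/(-3290) = (21600 + 12150 + 768 + 432)*(-1/2854) + 611*(-1/3290) = 34950*(-1/2854) - 13/70 = -17475/1427 - 13/70 = -1241801/99890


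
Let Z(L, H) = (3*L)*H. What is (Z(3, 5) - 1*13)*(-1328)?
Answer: -42496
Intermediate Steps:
Z(L, H) = 3*H*L
(Z(3, 5) - 1*13)*(-1328) = (3*5*3 - 1*13)*(-1328) = (45 - 13)*(-1328) = 32*(-1328) = -42496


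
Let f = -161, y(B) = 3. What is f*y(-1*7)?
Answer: -483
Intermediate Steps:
f*y(-1*7) = -161*3 = -483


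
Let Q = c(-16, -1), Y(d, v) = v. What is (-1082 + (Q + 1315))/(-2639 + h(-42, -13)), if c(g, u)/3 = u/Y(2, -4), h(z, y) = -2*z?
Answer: -187/2044 ≈ -0.091487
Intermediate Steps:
c(g, u) = -3*u/4 (c(g, u) = 3*(u/(-4)) = 3*(u*(-¼)) = 3*(-u/4) = -3*u/4)
Q = ¾ (Q = -¾*(-1) = ¾ ≈ 0.75000)
(-1082 + (Q + 1315))/(-2639 + h(-42, -13)) = (-1082 + (¾ + 1315))/(-2639 - 2*(-42)) = (-1082 + 5263/4)/(-2639 + 84) = (935/4)/(-2555) = (935/4)*(-1/2555) = -187/2044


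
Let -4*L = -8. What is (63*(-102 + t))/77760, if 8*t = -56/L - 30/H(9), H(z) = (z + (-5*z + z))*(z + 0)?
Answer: -239239/2799360 ≈ -0.085462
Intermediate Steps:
L = 2 (L = -¼*(-8) = 2)
H(z) = -3*z² (H(z) = (z - 4*z)*z = (-3*z)*z = -3*z²)
t = -1129/324 (t = (-56/2 - 30/((-3*9²)))/8 = (-56*½ - 30/((-3*81)))/8 = (-28 - 30/(-243))/8 = (-28 - 30*(-1/243))/8 = (-28 + 10/81)/8 = (⅛)*(-2258/81) = -1129/324 ≈ -3.4846)
(63*(-102 + t))/77760 = (63*(-102 - 1129/324))/77760 = (63*(-34177/324))*(1/77760) = -239239/36*1/77760 = -239239/2799360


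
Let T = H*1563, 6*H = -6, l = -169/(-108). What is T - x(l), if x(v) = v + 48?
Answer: -174157/108 ≈ -1612.6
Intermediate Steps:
l = 169/108 (l = -169*(-1/108) = 169/108 ≈ 1.5648)
H = -1 (H = (1/6)*(-6) = -1)
x(v) = 48 + v
T = -1563 (T = -1*1563 = -1563)
T - x(l) = -1563 - (48 + 169/108) = -1563 - 1*5353/108 = -1563 - 5353/108 = -174157/108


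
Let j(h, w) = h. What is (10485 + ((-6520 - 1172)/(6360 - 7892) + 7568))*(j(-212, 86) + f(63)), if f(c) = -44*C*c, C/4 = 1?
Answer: -78153308600/383 ≈ -2.0406e+8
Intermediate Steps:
C = 4 (C = 4*1 = 4)
f(c) = -176*c
(10485 + ((-6520 - 1172)/(6360 - 7892) + 7568))*(j(-212, 86) + f(63)) = (10485 + ((-6520 - 1172)/(6360 - 7892) + 7568))*(-212 - 176*63) = (10485 + (-7692/(-1532) + 7568))*(-212 - 11088) = (10485 + (-7692*(-1/1532) + 7568))*(-11300) = (10485 + (1923/383 + 7568))*(-11300) = (10485 + 2900467/383)*(-11300) = (6916222/383)*(-11300) = -78153308600/383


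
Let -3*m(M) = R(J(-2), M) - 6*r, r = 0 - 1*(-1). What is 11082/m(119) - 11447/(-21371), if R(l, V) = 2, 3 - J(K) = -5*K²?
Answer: 355273027/42742 ≈ 8312.0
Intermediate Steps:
r = 1 (r = 0 + 1 = 1)
J(K) = 3 + 5*K² (J(K) = 3 - (-5)*K² = 3 + 5*K²)
m(M) = 4/3 (m(M) = -(2 - 6*1)/3 = -(2 - 6)/3 = -⅓*(-4) = 4/3)
11082/m(119) - 11447/(-21371) = 11082/(4/3) - 11447/(-21371) = 11082*(¾) - 11447*(-1/21371) = 16623/2 + 11447/21371 = 355273027/42742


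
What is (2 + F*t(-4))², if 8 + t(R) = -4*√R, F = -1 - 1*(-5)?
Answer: -124 + 1920*I ≈ -124.0 + 1920.0*I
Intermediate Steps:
F = 4 (F = -1 + 5 = 4)
t(R) = -8 - 4*√R
(2 + F*t(-4))² = (2 + 4*(-8 - 8*I))² = (2 + (-32 - 32*I))² = (-30 - 32*I)²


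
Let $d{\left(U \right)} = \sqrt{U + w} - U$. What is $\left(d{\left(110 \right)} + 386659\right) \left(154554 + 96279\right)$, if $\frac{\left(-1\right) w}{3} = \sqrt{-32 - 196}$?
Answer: $96959245317 + 250833 \sqrt{110 - 6 i \sqrt{57}} \approx 9.6962 \cdot 10^{10} - 5.3098 \cdot 10^{5} i$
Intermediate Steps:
$w = - 6 i \sqrt{57}$ ($w = - 3 \sqrt{-32 - 196} = - 3 \sqrt{-228} = - 3 \cdot 2 i \sqrt{57} = - 6 i \sqrt{57} \approx - 45.299 i$)
$d{\left(U \right)} = \sqrt{U - 6 i \sqrt{57}} - U$
$\left(d{\left(110 \right)} + 386659\right) \left(154554 + 96279\right) = \left(\left(\sqrt{110 - 6 i \sqrt{57}} - 110\right) + 386659\right) \left(154554 + 96279\right) = \left(\left(\sqrt{110 - 6 i \sqrt{57}} - 110\right) + 386659\right) 250833 = \left(\left(-110 + \sqrt{110 - 6 i \sqrt{57}}\right) + 386659\right) 250833 = \left(386549 + \sqrt{110 - 6 i \sqrt{57}}\right) 250833 = 96959245317 + 250833 \sqrt{110 - 6 i \sqrt{57}}$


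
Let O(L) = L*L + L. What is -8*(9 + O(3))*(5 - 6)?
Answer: 168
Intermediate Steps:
O(L) = L + L² (O(L) = L² + L = L + L²)
-8*(9 + O(3))*(5 - 6) = -8*(9 + 3*(1 + 3))*(5 - 6) = -8*(9 + 3*4)*(-1) = -8*(9 + 12)*(-1) = -168*(-1) = -8*(-21) = 168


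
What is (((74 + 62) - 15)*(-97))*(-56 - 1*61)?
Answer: 1373229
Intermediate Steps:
(((74 + 62) - 15)*(-97))*(-56 - 1*61) = ((136 - 15)*(-97))*(-56 - 61) = (121*(-97))*(-117) = -11737*(-117) = 1373229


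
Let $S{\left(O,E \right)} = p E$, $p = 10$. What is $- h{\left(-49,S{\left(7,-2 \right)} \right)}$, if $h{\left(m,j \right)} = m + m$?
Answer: $98$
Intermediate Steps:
$S{\left(O,E \right)} = 10 E$
$h{\left(m,j \right)} = 2 m$
$- h{\left(-49,S{\left(7,-2 \right)} \right)} = - 2 \left(-49\right) = \left(-1\right) \left(-98\right) = 98$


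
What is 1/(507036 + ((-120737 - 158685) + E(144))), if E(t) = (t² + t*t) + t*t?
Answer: 1/289822 ≈ 3.4504e-6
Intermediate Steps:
E(t) = 3*t² (E(t) = (t² + t²) + t² = 2*t² + t² = 3*t²)
1/(507036 + ((-120737 - 158685) + E(144))) = 1/(507036 + ((-120737 - 158685) + 3*144²)) = 1/(507036 + (-279422 + 3*20736)) = 1/(507036 + (-279422 + 62208)) = 1/(507036 - 217214) = 1/289822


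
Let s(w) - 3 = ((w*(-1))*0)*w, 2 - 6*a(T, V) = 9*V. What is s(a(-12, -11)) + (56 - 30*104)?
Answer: -3061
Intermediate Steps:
a(T, V) = 1/3 - 3*V/2
s(w) = 3 (s(w) = 3 + ((w*(-1))*0)*w = 3 + (-w*0)*w = 3 + 0*w = 3 + 0 = 3)
s(a(-12, -11)) + (56 - 30*104) = 3 + (56 - 30*104) = 3 + (56 - 3120) = 3 - 3064 = -3061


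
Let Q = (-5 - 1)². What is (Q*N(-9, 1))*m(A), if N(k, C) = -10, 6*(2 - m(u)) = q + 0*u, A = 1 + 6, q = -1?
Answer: -780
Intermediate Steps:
A = 7
m(u) = 13/6 (m(u) = 2 - (-1 + 0*u)/6 = 2 - (-1 + 0)/6 = 2 - ⅙*(-1) = 2 + ⅙ = 13/6)
Q = 36 (Q = (-6)² = 36)
(Q*N(-9, 1))*m(A) = (36*(-10))*(13/6) = -360*13/6 = -780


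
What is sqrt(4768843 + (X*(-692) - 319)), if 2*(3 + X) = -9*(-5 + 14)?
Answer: sqrt(4798626) ≈ 2190.6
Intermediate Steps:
X = -87/2 (X = -3 + (-9*(-5 + 14))/2 = -3 + (-9*9)/2 = -3 + (1/2)*(-81) = -3 - 81/2 = -87/2 ≈ -43.500)
sqrt(4768843 + (X*(-692) - 319)) = sqrt(4768843 + (-87/2*(-692) - 319)) = sqrt(4768843 + (30102 - 319)) = sqrt(4768843 + 29783) = sqrt(4798626)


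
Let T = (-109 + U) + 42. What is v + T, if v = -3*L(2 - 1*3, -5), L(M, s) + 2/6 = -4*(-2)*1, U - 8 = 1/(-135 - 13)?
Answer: -12137/148 ≈ -82.007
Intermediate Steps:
U = 1183/148 (U = 8 + 1/(-135 - 13) = 8 + 1/(-148) = 8 - 1/148 = 1183/148 ≈ 7.9932)
L(M, s) = 23/3 (L(M, s) = -⅓ - 4*(-2)*1 = -⅓ + 8*1 = -⅓ + 8 = 23/3)
v = -23 (v = -3*23/3 = -23)
T = -8733/148 (T = (-109 + 1183/148) + 42 = -14949/148 + 42 = -8733/148 ≈ -59.007)
v + T = -23 - 8733/148 = -12137/148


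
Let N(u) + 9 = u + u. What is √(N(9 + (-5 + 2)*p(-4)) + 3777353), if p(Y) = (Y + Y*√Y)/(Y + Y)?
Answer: √(3777359 - 6*I) ≈ 1943.5 - 0.e-3*I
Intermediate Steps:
p(Y) = (Y + Y^(3/2))/(2*Y) (p(Y) = (Y + Y^(3/2))/((2*Y)) = (Y + Y^(3/2))*(1/(2*Y)) = (Y + Y^(3/2))/(2*Y))
N(u) = -9 + 2*u (N(u) = -9 + (u + u) = -9 + 2*u)
√(N(9 + (-5 + 2)*p(-4)) + 3777353) = √((-9 + 2*(9 + (-5 + 2)*(½ + √(-4)/2))) + 3777353) = √((-9 + 2*(9 - 3*(½ + (2*I)/2))) + 3777353) = √((-9 + 2*(9 - 3*(½ + I))) + 3777353) = √((-9 + 2*(9 + (-3/2 - 3*I))) + 3777353) = √((-9 + 2*(15/2 - 3*I)) + 3777353) = √((-9 + (15 - 6*I)) + 3777353) = √((6 - 6*I) + 3777353) = √(3777359 - 6*I)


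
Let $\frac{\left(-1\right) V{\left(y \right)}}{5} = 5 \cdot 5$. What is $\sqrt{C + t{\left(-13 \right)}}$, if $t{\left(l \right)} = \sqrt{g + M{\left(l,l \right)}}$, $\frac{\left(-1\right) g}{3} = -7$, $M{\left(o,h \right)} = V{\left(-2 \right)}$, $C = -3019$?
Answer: $\sqrt{-3019 + 2 i \sqrt{26}} \approx 0.0928 + 54.945 i$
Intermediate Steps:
$V{\left(y \right)} = -125$ ($V{\left(y \right)} = - 5 \cdot 5 \cdot 5 = \left(-5\right) 25 = -125$)
$M{\left(o,h \right)} = -125$
$g = 21$ ($g = \left(-3\right) \left(-7\right) = 21$)
$t{\left(l \right)} = 2 i \sqrt{26}$ ($t{\left(l \right)} = \sqrt{21 - 125} = \sqrt{-104} = 2 i \sqrt{26}$)
$\sqrt{C + t{\left(-13 \right)}} = \sqrt{-3019 + 2 i \sqrt{26}}$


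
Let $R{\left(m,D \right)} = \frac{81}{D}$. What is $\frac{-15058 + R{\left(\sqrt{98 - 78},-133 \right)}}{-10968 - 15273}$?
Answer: $\frac{2002795}{3490053} \approx 0.57386$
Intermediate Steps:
$\frac{-15058 + R{\left(\sqrt{98 - 78},-133 \right)}}{-10968 - 15273} = \frac{-15058 + \frac{81}{-133}}{-10968 - 15273} = \frac{-15058 + 81 \left(- \frac{1}{133}\right)}{-26241} = \left(-15058 - \frac{81}{133}\right) \left(- \frac{1}{26241}\right) = \left(- \frac{2002795}{133}\right) \left(- \frac{1}{26241}\right) = \frac{2002795}{3490053}$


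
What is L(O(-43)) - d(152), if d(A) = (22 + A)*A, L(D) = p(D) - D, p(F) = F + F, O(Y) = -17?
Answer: -26465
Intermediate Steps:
p(F) = 2*F
L(D) = D (L(D) = 2*D - D = D)
d(A) = A*(22 + A)
L(O(-43)) - d(152) = -17 - 152*(22 + 152) = -17 - 152*174 = -17 - 1*26448 = -17 - 26448 = -26465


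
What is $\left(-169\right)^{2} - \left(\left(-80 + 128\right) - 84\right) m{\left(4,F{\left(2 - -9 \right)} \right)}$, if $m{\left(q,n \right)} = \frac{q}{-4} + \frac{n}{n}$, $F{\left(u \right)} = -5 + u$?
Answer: $28561$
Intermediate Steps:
$m{\left(q,n \right)} = 1 - \frac{q}{4}$ ($m{\left(q,n \right)} = q \left(- \frac{1}{4}\right) + 1 = - \frac{q}{4} + 1 = 1 - \frac{q}{4}$)
$\left(-169\right)^{2} - \left(\left(-80 + 128\right) - 84\right) m{\left(4,F{\left(2 - -9 \right)} \right)} = \left(-169\right)^{2} - \left(\left(-80 + 128\right) - 84\right) \left(1 - 1\right) = 28561 - \left(48 - 84\right) \left(1 - 1\right) = 28561 - \left(-36\right) 0 = 28561 - 0 = 28561 + 0 = 28561$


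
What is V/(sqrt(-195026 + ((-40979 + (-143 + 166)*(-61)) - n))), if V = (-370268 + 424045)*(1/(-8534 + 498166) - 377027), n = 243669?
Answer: 3309158446485317*I*sqrt(53453)/26172299296 ≈ 2.9232e+7*I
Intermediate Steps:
V = -9927475339455951/489632 (V = 53777*(1/489632 - 377027) = 53777*(-184604484063/489632) = -9927475339455951/489632 ≈ -2.0275e+10)
V/(sqrt(-195026 + ((-40979 + (-143 + 166)*(-61)) - n))) = -9927475339455951/(489632*sqrt(-195026 + ((-40979 + (-143 + 166)*(-61)) - 1*243669))) = -9927475339455951/(489632*sqrt(-195026 + ((-40979 + 23*(-61)) - 243669))) = -9927475339455951/(489632*sqrt(-195026 + ((-40979 - 1403) - 243669))) = -9927475339455951/(489632*sqrt(-195026 + (-42382 - 243669))) = -9927475339455951/(489632*sqrt(-195026 - 286051)) = -9927475339455951*(-I*sqrt(53453)/160359)/489632 = -(-3309158446485317)*I*sqrt(53453)/26172299296 = 3309158446485317*I*sqrt(53453)/26172299296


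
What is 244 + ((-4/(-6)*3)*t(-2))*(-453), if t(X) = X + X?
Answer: 3868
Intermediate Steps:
t(X) = 2*X
244 + ((-4/(-6)*3)*t(-2))*(-453) = 244 + ((-4/(-6)*3)*(2*(-2)))*(-453) = 244 + ((-4*(-⅙)*3)*(-4))*(-453) = 244 + (((⅔)*3)*(-4))*(-453) = 244 + (2*(-4))*(-453) = 244 - 8*(-453) = 244 + 3624 = 3868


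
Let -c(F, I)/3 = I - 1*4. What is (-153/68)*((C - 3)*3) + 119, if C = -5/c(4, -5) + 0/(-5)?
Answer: 281/2 ≈ 140.50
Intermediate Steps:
c(F, I) = 12 - 3*I (c(F, I) = -3*(I - 1*4) = -3*(I - 4) = -3*(-4 + I) = 12 - 3*I)
C = -5/27 (C = -5/(12 - 3*(-5)) + 0/(-5) = -5/(12 + 15) + 0*(-⅕) = -5/27 + 0 = -5/27 ≈ -0.18519)
(-153/68)*((C - 3)*3) + 119 = (-153/68)*((-5/27 - 3)*3) + 119 = (-153*1/68)*(-86/27*3) + 119 = -9/4*(-86/9) + 119 = 43/2 + 119 = 281/2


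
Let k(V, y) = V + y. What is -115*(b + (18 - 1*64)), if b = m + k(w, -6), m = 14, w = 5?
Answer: 3795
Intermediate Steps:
b = 13 (b = 14 + (5 - 6) = 14 - 1 = 13)
-115*(b + (18 - 1*64)) = -115*(13 + (18 - 1*64)) = -115*(13 + (18 - 64)) = -115*(13 - 46) = -115*(-33) = 3795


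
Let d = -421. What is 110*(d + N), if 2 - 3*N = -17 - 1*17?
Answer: -44990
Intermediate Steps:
N = 12 (N = ⅔ - (-17 - 1*17)/3 = ⅔ - (-17 - 17)/3 = ⅔ - ⅓*(-34) = ⅔ + 34/3 = 12)
110*(d + N) = 110*(-421 + 12) = 110*(-409) = -44990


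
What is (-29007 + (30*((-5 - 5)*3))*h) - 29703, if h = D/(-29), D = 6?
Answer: -1697190/29 ≈ -58524.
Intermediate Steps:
h = -6/29 (h = 6/(-29) = 6*(-1/29) = -6/29 ≈ -0.20690)
(-29007 + (30*((-5 - 5)*3))*h) - 29703 = (-29007 + (30*((-5 - 5)*3))*(-6/29)) - 29703 = (-29007 + (30*(-10*3))*(-6/29)) - 29703 = (-29007 + (30*(-30))*(-6/29)) - 29703 = (-29007 - 900*(-6/29)) - 29703 = (-29007 + 5400/29) - 29703 = -835803/29 - 29703 = -1697190/29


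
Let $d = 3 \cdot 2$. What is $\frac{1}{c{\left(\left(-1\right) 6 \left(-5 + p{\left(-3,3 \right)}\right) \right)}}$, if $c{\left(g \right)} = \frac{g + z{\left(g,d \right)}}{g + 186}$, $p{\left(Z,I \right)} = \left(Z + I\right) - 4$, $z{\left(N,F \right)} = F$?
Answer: $4$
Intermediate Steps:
$d = 6$
$p{\left(Z,I \right)} = -4 + I + Z$ ($p{\left(Z,I \right)} = \left(I + Z\right) - 4 = -4 + I + Z$)
$c{\left(g \right)} = \frac{6 + g}{186 + g}$ ($c{\left(g \right)} = \frac{g + 6}{g + 186} = \frac{6 + g}{186 + g}$)
$\frac{1}{c{\left(\left(-1\right) 6 \left(-5 + p{\left(-3,3 \right)}\right) \right)}} = \frac{1}{\frac{1}{186 + \left(-1\right) 6 \left(-5 - 4\right)} \left(6 + \left(-1\right) 6 \left(-5 - 4\right)\right)} = \frac{1}{\frac{1}{186 - 6 \left(-5 - 4\right)} \left(6 - 6 \left(-5 - 4\right)\right)} = \frac{1}{\frac{1}{186 - -54} \left(6 - -54\right)} = \frac{1}{\frac{1}{186 + 54} \left(6 + 54\right)} = \frac{1}{\frac{1}{240} \cdot 60} = \frac{1}{\frac{1}{4}} = 4$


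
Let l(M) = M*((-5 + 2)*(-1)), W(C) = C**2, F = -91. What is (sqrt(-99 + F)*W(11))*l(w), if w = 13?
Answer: 4719*I*sqrt(190) ≈ 65047.0*I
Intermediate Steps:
l(M) = 3*M (l(M) = M*(-3*(-1)) = M*3 = 3*M)
(sqrt(-99 + F)*W(11))*l(w) = (sqrt(-99 - 91)*11**2)*(3*13) = (sqrt(-190)*121)*39 = ((I*sqrt(190))*121)*39 = (121*I*sqrt(190))*39 = 4719*I*sqrt(190)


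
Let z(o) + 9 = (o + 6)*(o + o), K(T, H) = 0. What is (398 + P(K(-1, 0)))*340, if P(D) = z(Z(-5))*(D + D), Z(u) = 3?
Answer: 135320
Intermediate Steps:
z(o) = -9 + 2*o*(6 + o) (z(o) = -9 + (o + 6)*(o + o) = -9 + (6 + o)*(2*o) = -9 + 2*o*(6 + o))
P(D) = 90*D (P(D) = (-9 + 2*3² + 12*3)*(D + D) = (-9 + 2*9 + 36)*(2*D) = (-9 + 18 + 36)*(2*D) = 45*(2*D) = 90*D)
(398 + P(K(-1, 0)))*340 = (398 + 90*0)*340 = (398 + 0)*340 = 398*340 = 135320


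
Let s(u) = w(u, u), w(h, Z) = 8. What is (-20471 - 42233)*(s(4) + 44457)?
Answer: -2788133360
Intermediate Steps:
s(u) = 8
(-20471 - 42233)*(s(4) + 44457) = (-20471 - 42233)*(8 + 44457) = -62704*44465 = -2788133360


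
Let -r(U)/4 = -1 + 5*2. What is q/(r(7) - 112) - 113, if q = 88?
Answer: -4203/37 ≈ -113.59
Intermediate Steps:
r(U) = -36 (r(U) = -4*(-1 + 5*2) = -4*(-1 + 10) = -4*9 = -36)
q/(r(7) - 112) - 113 = 88/(-36 - 112) - 113 = 88/(-148) - 113 = -1/148*88 - 113 = -22/37 - 113 = -4203/37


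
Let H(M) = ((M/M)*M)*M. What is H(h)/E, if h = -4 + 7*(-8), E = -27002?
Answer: -1800/13501 ≈ -0.13332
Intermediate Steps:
h = -60 (h = -4 - 56 = -60)
H(M) = M**2 (H(M) = (1*M)*M = M*M = M**2)
H(h)/E = (-60)**2/(-27002) = 3600*(-1/27002) = -1800/13501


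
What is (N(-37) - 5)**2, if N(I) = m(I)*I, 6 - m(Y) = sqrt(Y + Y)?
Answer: (227 - 37*I*sqrt(74))**2 ≈ -49777.0 - 1.445e+5*I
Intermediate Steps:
m(Y) = 6 - sqrt(2)*sqrt(Y) (m(Y) = 6 - sqrt(Y + Y) = 6 - sqrt(2*Y) = 6 - sqrt(2)*sqrt(Y))
N(I) = I*(6 - sqrt(2)*sqrt(I)) (N(I) = (6 - sqrt(2)*sqrt(I))*I = I*(6 - sqrt(2)*sqrt(I)))
(N(-37) - 5)**2 = ((6*(-37) - sqrt(2)*(-37)**(3/2)) - 5)**2 = ((-222 - sqrt(2)*(-37*I*sqrt(37))) - 5)**2 = ((-222 + 37*I*sqrt(74)) - 5)**2 = (-227 + 37*I*sqrt(74))**2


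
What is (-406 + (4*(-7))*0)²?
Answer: 164836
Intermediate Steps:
(-406 + (4*(-7))*0)² = (-406 - 28*0)² = (-406 + 0)² = (-406)² = 164836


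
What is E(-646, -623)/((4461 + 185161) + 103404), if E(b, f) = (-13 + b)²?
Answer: 434281/293026 ≈ 1.4821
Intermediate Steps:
E(-646, -623)/((4461 + 185161) + 103404) = (-13 - 646)²/((4461 + 185161) + 103404) = (-659)²/(189622 + 103404) = 434281/293026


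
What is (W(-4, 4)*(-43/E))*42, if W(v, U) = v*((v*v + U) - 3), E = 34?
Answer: 3612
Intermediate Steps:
W(v, U) = v*(-3 + U + v**2) (W(v, U) = v*((v**2 + U) - 3) = v*((U + v**2) - 3) = v*(-3 + U + v**2))
(W(-4, 4)*(-43/E))*42 = ((-4*(-3 + 4 + (-4)**2))*(-43/34))*42 = ((-4*(-3 + 4 + 16))*(-43*1/34))*42 = (-4*17*(-43/34))*42 = -68*(-43/34)*42 = 86*42 = 3612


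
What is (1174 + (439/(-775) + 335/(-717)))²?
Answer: 424827677765715844/308774705625 ≈ 1.3759e+6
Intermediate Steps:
(1174 + (439/(-775) + 335/(-717)))² = (1174 + (439*(-1/775) + 335*(-1/717)))² = (1174 + (-439/775 - 335/717))² = (1174 - 574388/555675)² = (651788062/555675)² = 424827677765715844/308774705625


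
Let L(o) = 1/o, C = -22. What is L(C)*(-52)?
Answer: 26/11 ≈ 2.3636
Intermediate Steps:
L(C)*(-52) = -52/(-22) = -1/22*(-52) = 26/11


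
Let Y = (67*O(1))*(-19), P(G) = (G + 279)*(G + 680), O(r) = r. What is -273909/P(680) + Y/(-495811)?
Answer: -134146797679/646656538640 ≈ -0.20745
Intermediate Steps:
P(G) = (279 + G)*(680 + G)
Y = -1273 (Y = (67*1)*(-19) = 67*(-19) = -1273)
-273909/P(680) + Y/(-495811) = -273909/(189720 + 680² + 959*680) - 1273/(-495811) = -273909/(189720 + 462400 + 652120) - 1273*(-1/495811) = -273909/1304240 + 1273/495811 = -134146797679/646656538640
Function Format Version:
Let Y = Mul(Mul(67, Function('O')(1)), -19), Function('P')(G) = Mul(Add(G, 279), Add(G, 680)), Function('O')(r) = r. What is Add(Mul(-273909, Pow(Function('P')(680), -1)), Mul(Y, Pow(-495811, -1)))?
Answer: Rational(-134146797679, 646656538640) ≈ -0.20745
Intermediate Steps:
Function('P')(G) = Mul(Add(279, G), Add(680, G))
Y = -1273 (Y = Mul(Mul(67, 1), -19) = Mul(67, -19) = -1273)
Add(Mul(-273909, Pow(Function('P')(680), -1)), Mul(Y, Pow(-495811, -1))) = Add(Mul(-273909, Pow(Add(189720, Pow(680, 2), Mul(959, 680)), -1)), Mul(-1273, Pow(-495811, -1))) = Add(Mul(-273909, Pow(Add(189720, 462400, 652120), -1)), Mul(-1273, Rational(-1, 495811))) = Add(Mul(-273909, Pow(1304240, -1)), Rational(1273, 495811)) = Add(Mul(-273909, Rational(1, 1304240)), Rational(1273, 495811)) = Add(Rational(-273909, 1304240), Rational(1273, 495811)) = Rational(-134146797679, 646656538640)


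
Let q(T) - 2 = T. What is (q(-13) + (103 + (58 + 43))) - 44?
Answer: 149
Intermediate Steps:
q(T) = 2 + T
(q(-13) + (103 + (58 + 43))) - 44 = ((2 - 13) + (103 + (58 + 43))) - 44 = (-11 + (103 + 101)) - 44 = (-11 + 204) - 44 = 193 - 44 = 149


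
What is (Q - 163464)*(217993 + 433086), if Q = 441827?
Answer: 181236303677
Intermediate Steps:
(Q - 163464)*(217993 + 433086) = (441827 - 163464)*(217993 + 433086) = 278363*651079 = 181236303677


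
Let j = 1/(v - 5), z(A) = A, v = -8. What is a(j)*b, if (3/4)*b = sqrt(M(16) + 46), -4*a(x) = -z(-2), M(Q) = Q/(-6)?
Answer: -2*sqrt(390)/9 ≈ -4.3885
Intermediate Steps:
M(Q) = -Q/6 (M(Q) = Q*(-1/6) = -Q/6)
j = -1/13 (j = 1/(-8 - 5) = 1/(-13) = -1/13 ≈ -0.076923)
a(x) = -1/2 (a(x) = -(-1)*(-2)/4 = -1/4*2 = -1/2)
b = 4*sqrt(390)/9 (b = 4*sqrt(-1/6*16 + 46)/3 = 4*sqrt(-8/3 + 46)/3 = 4*sqrt(130/3)/3 = 4*(sqrt(390)/3)/3 = 4*sqrt(390)/9 ≈ 8.7771)
a(j)*b = -2*sqrt(390)/9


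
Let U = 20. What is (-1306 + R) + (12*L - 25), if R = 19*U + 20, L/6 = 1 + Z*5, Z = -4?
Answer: -2299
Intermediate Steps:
L = -114 (L = 6*(1 - 4*5) = 6*(1 - 20) = 6*(-19) = -114)
R = 400 (R = 19*20 + 20 = 380 + 20 = 400)
(-1306 + R) + (12*L - 25) = (-1306 + 400) + (12*(-114) - 25) = -906 + (-1368 - 25) = -906 - 1393 = -2299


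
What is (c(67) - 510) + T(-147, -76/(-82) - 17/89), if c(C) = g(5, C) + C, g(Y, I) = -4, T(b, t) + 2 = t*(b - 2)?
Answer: -2038466/3649 ≈ -558.64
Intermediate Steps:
T(b, t) = -2 + t*(-2 + b) (T(b, t) = -2 + t*(b - 2) = -2 + t*(-2 + b))
c(C) = -4 + C
(c(67) - 510) + T(-147, -76/(-82) - 17/89) = ((-4 + 67) - 510) + (-2 - 2*(-76/(-82) - 17/89) - 147*(-76/(-82) - 17/89)) = (63 - 510) + (-2 - 2*(-76*(-1/82) - 17*1/89) - 147*(-76*(-1/82) - 17*1/89)) = -447 + (-2 - 2*(38/41 - 17/89) - 147*(38/41 - 17/89)) = -447 + (-2 - 2*2685/3649 - 147*2685/3649) = -447 + (-2 - 5370/3649 - 394695/3649) = -447 - 407363/3649 = -2038466/3649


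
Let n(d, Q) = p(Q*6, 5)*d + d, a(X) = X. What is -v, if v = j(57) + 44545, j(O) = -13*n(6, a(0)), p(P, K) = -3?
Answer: -44701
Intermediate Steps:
n(d, Q) = -2*d (n(d, Q) = -3*d + d = -2*d)
j(O) = 156 (j(O) = -(-26)*6 = -13*(-12) = 156)
v = 44701 (v = 156 + 44545 = 44701)
-v = -1*44701 = -44701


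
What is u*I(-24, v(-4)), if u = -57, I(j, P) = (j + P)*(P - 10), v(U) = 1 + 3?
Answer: -6840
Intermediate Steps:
v(U) = 4
I(j, P) = (-10 + P)*(P + j) (I(j, P) = (P + j)*(-10 + P) = (-10 + P)*(P + j))
u*I(-24, v(-4)) = -57*(4² - 10*4 - 10*(-24) + 4*(-24)) = -57*(16 - 40 + 240 - 96) = -57*120 = -6840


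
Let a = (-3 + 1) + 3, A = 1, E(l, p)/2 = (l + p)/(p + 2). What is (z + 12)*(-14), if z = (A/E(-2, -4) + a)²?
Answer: -3367/18 ≈ -187.06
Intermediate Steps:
E(l, p) = 2*(l + p)/(2 + p) (E(l, p) = 2*((l + p)/(p + 2)) = 2*((l + p)/(2 + p)) = 2*(l + p)/(2 + p))
a = 1 (a = -2 + 3 = 1)
z = 49/36 (z = (1/(2*(-2 - 4)/(2 - 4)) + 1)² = (1/(2*(-6)/(-2)) + 1)² = (1/(2*(-½)*(-6)) + 1)² = (1/6 + 1)² = (1*(⅙) + 1)² = (⅙ + 1)² = (7/6)² = 49/36 ≈ 1.3611)
(z + 12)*(-14) = (49/36 + 12)*(-14) = (481/36)*(-14) = -3367/18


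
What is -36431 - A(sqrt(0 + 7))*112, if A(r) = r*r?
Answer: -37215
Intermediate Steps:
A(r) = r**2
-36431 - A(sqrt(0 + 7))*112 = -36431 - (sqrt(0 + 7))**2*112 = -36431 - (sqrt(7))**2*112 = -36431 - 7*112 = -36431 - 1*784 = -36431 - 784 = -37215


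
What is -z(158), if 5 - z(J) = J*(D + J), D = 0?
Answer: 24959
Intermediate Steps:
z(J) = 5 - J² (z(J) = 5 - J*(0 + J) = 5 - J*J = 5 - J²)
-z(158) = -(5 - 1*158²) = -(5 - 1*24964) = -(5 - 24964) = -1*(-24959) = 24959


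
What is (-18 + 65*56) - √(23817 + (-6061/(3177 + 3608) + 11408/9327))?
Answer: 3622 - 2*√23846065744789001715/63283695 ≈ 3467.7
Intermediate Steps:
(-18 + 65*56) - √(23817 + (-6061/(3177 + 3608) + 11408/9327)) = (-18 + 3640) - √(23817 + (-6061/6785 + 11408*(1/9327))) = 3622 - √(23817 + (-6061*1/6785 + 11408/9327)) = 3622 - √(23817 + (-6061/6785 + 11408/9327)) = 3622 - √(23817 + 20872333/63283695) = 3622 - √(1507248636148/63283695) = 3622 - 2*√23846065744789001715/63283695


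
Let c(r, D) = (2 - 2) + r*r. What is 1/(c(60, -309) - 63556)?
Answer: -1/59956 ≈ -1.6679e-5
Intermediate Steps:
c(r, D) = r² (c(r, D) = 0 + r² = r²)
1/(c(60, -309) - 63556) = 1/(60² - 63556) = 1/(3600 - 63556) = 1/(-59956) = -1/59956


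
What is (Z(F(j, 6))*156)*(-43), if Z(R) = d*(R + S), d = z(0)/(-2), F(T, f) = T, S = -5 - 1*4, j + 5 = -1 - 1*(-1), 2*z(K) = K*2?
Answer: 0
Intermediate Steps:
z(K) = K (z(K) = (K*2)/2 = (2*K)/2 = K)
j = -5 (j = -5 + (-1 - 1*(-1)) = -5 + (-1 + 1) = -5 + 0 = -5)
S = -9 (S = -5 - 4 = -9)
d = 0 (d = 0/(-2) = 0*(-½) = 0)
Z(R) = 0 (Z(R) = 0*(R - 9) = 0*(-9 + R) = 0)
(Z(F(j, 6))*156)*(-43) = (0*156)*(-43) = 0*(-43) = 0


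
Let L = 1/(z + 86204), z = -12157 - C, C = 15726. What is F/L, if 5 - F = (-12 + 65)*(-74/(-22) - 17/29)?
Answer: -2645615523/319 ≈ -8.2935e+6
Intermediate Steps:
F = -45363/319 (F = 5 - (-12 + 65)*(-74/(-22) - 17/29) = 5 - 53*(-74*(-1/22) - 17*1/29) = 5 - 53*(37/11 - 17/29) = 5 - 53*886/319 = 5 - 1*46958/319 = 5 - 46958/319 = -45363/319 ≈ -142.20)
z = -27883 (z = -12157 - 1*15726 = -12157 - 15726 = -27883)
L = 1/58321 (L = 1/(-27883 + 86204) = 1/58321 ≈ 1.7146e-5)
F/L = -45363/(319*1/58321) = -45363/319*58321 = -2645615523/319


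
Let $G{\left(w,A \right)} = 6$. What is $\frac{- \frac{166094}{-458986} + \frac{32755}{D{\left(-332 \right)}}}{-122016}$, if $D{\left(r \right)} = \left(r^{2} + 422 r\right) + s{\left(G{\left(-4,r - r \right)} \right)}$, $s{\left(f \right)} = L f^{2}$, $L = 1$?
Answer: $\frac{5038588547}{835686253049472} \approx 6.0293 \cdot 10^{-6}$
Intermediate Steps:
$s{\left(f \right)} = f^{2}$ ($s{\left(f \right)} = 1 f^{2} = f^{2}$)
$D{\left(r \right)} = 36 + r^{2} + 422 r$ ($D{\left(r \right)} = \left(r^{2} + 422 r\right) + 6^{2} = \left(r^{2} + 422 r\right) + 36 = 36 + r^{2} + 422 r$)
$\frac{- \frac{166094}{-458986} + \frac{32755}{D{\left(-332 \right)}}}{-122016} = \frac{- \frac{166094}{-458986} + \frac{32755}{36 + \left(-332\right)^{2} + 422 \left(-332\right)}}{-122016} = \left(\left(-166094\right) \left(- \frac{1}{458986}\right) + \frac{32755}{36 + 110224 - 140104}\right) \left(- \frac{1}{122016}\right) = \left(\frac{83047}{229493} + \frac{32755}{-29844}\right) \left(- \frac{1}{122016}\right) = \left(\frac{83047}{229493} + 32755 \left(- \frac{1}{29844}\right)\right) \left(- \frac{1}{122016}\right) = \left(\frac{83047}{229493} - \frac{32755}{29844}\right) \left(- \frac{1}{122016}\right) = \left(- \frac{5038588547}{6848989092}\right) \left(- \frac{1}{122016}\right) = \frac{5038588547}{835686253049472}$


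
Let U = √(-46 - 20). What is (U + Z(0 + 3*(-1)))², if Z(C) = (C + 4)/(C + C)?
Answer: (1 - 6*I*√66)²/36 ≈ -65.972 - 2.708*I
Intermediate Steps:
U = I*√66 (U = √(-66) = I*√66 ≈ 8.124*I)
Z(C) = (4 + C)/(2*C) (Z(C) = (4 + C)/((2*C)) = (4 + C)*(1/(2*C)) = (4 + C)/(2*C))
(U + Z(0 + 3*(-1)))² = (I*√66 + (4 + (0 + 3*(-1)))/(2*(0 + 3*(-1))))² = (I*√66 + (4 + (0 - 3))/(2*(0 - 3)))² = (I*√66 + (½)*(4 - 3)/(-3))² = (I*√66 + (½)*(-⅓)*1)² = (I*√66 - ⅙)² = (-⅙ + I*√66)²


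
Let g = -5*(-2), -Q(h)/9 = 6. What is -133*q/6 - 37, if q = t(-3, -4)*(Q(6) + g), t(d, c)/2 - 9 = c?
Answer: 29149/3 ≈ 9716.3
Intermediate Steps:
t(d, c) = 18 + 2*c
Q(h) = -54 (Q(h) = -9*6 = -54)
g = 10
q = -440 (q = (18 + 2*(-4))*(-54 + 10) = (18 - 8)*(-44) = 10*(-44) = -440)
-133*q/6 - 37 = -133*(-440)/6 - 37 = -133*(-220/3) - 37 = 29260/3 - 37 = 29149/3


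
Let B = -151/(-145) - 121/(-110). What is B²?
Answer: 385641/84100 ≈ 4.5855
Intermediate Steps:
B = 621/290 (B = -151*(-1/145) - 121*(-1/110) = 151/145 + 11/10 = 621/290 ≈ 2.1414)
B² = (621/290)² = 385641/84100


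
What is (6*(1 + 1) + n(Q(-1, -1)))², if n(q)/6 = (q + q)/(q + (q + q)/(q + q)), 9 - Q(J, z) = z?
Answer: 63504/121 ≈ 524.83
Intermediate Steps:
Q(J, z) = 9 - z
n(q) = 12*q/(1 + q) (n(q) = 6*((q + q)/(q + (q + q)/(q + q))) = 6*((2*q)/(q + (2*q)/((2*q)))) = 6*((2*q)/(q + (2*q)*(1/(2*q)))) = 6*((2*q)/(q + 1)) = 6*((2*q)/(1 + q)) = 6*(2*q/(1 + q)) = 12*q/(1 + q))
(6*(1 + 1) + n(Q(-1, -1)))² = (6*(1 + 1) + 12*(9 - 1*(-1))/(1 + (9 - 1*(-1))))² = (6*2 + 12*(9 + 1)/(1 + (9 + 1)))² = (12 + 12*10/(1 + 10))² = (12 + 12*10/11)² = (12 + 12*10*(1/11))² = (12 + 120/11)² = (252/11)² = 63504/121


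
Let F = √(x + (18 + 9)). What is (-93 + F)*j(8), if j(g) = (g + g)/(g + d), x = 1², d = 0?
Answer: -186 + 4*√7 ≈ -175.42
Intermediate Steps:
x = 1
j(g) = 2 (j(g) = (g + g)/(g + 0) = (2*g)/g = 2)
F = 2*√7 (F = √(1 + (18 + 9)) = √(1 + 27) = √28 = 2*√7 ≈ 5.2915)
(-93 + F)*j(8) = (-93 + 2*√7)*2 = -186 + 4*√7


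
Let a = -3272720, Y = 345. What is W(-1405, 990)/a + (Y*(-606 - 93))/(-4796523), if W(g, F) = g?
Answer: 17688264587/348837261168 ≈ 0.050706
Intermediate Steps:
W(-1405, 990)/a + (Y*(-606 - 93))/(-4796523) = -1405/(-3272720) + (345*(-606 - 93))/(-4796523) = -1405*(-1/3272720) + (345*(-699))*(-1/4796523) = 281/654544 - 241155*(-1/4796523) = 281/654544 + 26795/532947 = 17688264587/348837261168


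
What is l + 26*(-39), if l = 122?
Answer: -892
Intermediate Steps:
l + 26*(-39) = 122 + 26*(-39) = 122 - 1014 = -892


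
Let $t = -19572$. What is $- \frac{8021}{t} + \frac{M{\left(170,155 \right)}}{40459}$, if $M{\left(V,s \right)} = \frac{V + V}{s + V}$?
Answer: $\frac{21095237431}{51471130620} \approx 0.40985$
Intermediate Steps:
$M{\left(V,s \right)} = \frac{2 V}{V + s}$
$- \frac{8021}{t} + \frac{M{\left(170,155 \right)}}{40459} = - \frac{8021}{-19572} + \frac{2 \cdot 170 \frac{1}{170 + 155}}{40459} = \left(-8021\right) \left(- \frac{1}{19572}\right) + 2 \cdot 170 \cdot \frac{1}{325} \cdot \frac{1}{40459} = \frac{8021}{19572} + 2 \cdot 170 \cdot \frac{1}{325} \cdot \frac{1}{40459} = \frac{8021}{19572} + \frac{68}{65} \cdot \frac{1}{40459} = \frac{8021}{19572} + \frac{68}{2629835} = \frac{21095237431}{51471130620}$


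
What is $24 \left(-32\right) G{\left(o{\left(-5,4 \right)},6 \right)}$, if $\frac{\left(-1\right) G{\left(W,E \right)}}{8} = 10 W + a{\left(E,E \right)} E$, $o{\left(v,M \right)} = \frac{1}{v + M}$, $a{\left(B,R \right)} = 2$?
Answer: $12288$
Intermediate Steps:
$o{\left(v,M \right)} = \frac{1}{M + v}$
$G{\left(W,E \right)} = - 80 W - 16 E$ ($G{\left(W,E \right)} = - 8 \left(10 W + 2 E\right) = - 8 \left(2 E + 10 W\right) = - 80 W - 16 E$)
$24 \left(-32\right) G{\left(o{\left(-5,4 \right)},6 \right)} = 24 \left(-32\right) \left(- \frac{80}{4 - 5} - 96\right) = - 768 \left(- \frac{80}{-1} - 96\right) = - 768 \left(\left(-80\right) \left(-1\right) - 96\right) = - 768 \left(80 - 96\right) = \left(-768\right) \left(-16\right) = 12288$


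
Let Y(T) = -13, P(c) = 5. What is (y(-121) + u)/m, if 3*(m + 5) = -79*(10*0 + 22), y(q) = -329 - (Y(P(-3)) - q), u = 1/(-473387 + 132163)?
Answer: 447344667/598165672 ≈ 0.74786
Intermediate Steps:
u = -1/341224 (u = 1/(-341224) = -1/341224 ≈ -2.9306e-6)
y(q) = -316 + q (y(q) = -329 - (-13 - q) = -329 + (13 + q) = -316 + q)
m = -1753/3 (m = -5 + (-79*(10*0 + 22))/3 = -5 + (-79*(0 + 22))/3 = -5 + (-79*22)/3 = -5 + (1/3)*(-1738) = -5 - 1738/3 = -1753/3 ≈ -584.33)
(y(-121) + u)/m = ((-316 - 121) - 1/341224)/(-1753/3) = (-437 - 1/341224)*(-3/1753) = -149114889/341224*(-3/1753) = 447344667/598165672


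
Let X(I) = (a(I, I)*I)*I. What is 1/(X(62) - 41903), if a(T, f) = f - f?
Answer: -1/41903 ≈ -2.3865e-5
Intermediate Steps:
a(T, f) = 0
X(I) = 0 (X(I) = (0*I)*I = 0*I = 0)
1/(X(62) - 41903) = 1/(0 - 41903) = 1/(-41903) = -1/41903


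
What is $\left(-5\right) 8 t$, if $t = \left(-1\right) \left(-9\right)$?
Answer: $-360$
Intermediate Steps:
$t = 9$
$\left(-5\right) 8 t = \left(-5\right) 8 \cdot 9 = \left(-40\right) 9 = -360$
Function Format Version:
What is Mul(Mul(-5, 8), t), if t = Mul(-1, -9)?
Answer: -360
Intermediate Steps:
t = 9
Mul(Mul(-5, 8), t) = Mul(Mul(-5, 8), 9) = Mul(-40, 9) = -360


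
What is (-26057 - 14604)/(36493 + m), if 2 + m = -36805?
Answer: 40661/314 ≈ 129.49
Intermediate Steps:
m = -36807 (m = -2 - 36805 = -36807)
(-26057 - 14604)/(36493 + m) = (-26057 - 14604)/(36493 - 36807) = -40661/(-314) = -40661*(-1/314) = 40661/314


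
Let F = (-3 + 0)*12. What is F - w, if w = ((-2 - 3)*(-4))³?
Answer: -8036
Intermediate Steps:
w = 8000 (w = (-5*(-4))³ = 20³ = 8000)
F = -36 (F = -3*12 = -36)
F - w = -36 - 1*8000 = -36 - 8000 = -8036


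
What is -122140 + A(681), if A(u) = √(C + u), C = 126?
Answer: -122140 + √807 ≈ -1.2211e+5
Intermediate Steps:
A(u) = √(126 + u)
-122140 + A(681) = -122140 + √(126 + 681) = -122140 + √807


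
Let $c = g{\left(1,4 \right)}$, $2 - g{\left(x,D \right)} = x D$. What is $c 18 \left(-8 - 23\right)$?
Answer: $1116$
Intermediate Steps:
$g{\left(x,D \right)} = 2 - D x$ ($g{\left(x,D \right)} = 2 - x D = 2 - D x$)
$c = -2$ ($c = 2 - 4 \cdot 1 = 2 - 4 = -2$)
$c 18 \left(-8 - 23\right) = - 2 \cdot 18 \left(-8 - 23\right) = - 2 \cdot 18 \left(-31\right) = \left(-2\right) \left(-558\right) = 1116$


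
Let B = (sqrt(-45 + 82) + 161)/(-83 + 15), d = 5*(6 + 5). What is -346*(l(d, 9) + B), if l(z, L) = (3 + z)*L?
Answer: -6112955/34 + 173*sqrt(37)/34 ≈ -1.7976e+5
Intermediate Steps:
d = 55 (d = 5*11 = 55)
l(z, L) = L*(3 + z)
B = -161/68 - sqrt(37)/68 (B = (sqrt(37) + 161)/(-68) = (161 + sqrt(37))*(-1/68) = -161/68 - sqrt(37)/68 ≈ -2.4571)
-346*(l(d, 9) + B) = -346*(9*(3 + 55) + (-161/68 - sqrt(37)/68)) = -346*(9*58 + (-161/68 - sqrt(37)/68)) = -346*(522 + (-161/68 - sqrt(37)/68)) = -346*(35335/68 - sqrt(37)/68) = -6112955/34 + 173*sqrt(37)/34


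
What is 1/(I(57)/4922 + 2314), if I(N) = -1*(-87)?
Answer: 4922/11389595 ≈ 0.00043215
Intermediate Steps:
I(N) = 87
1/(I(57)/4922 + 2314) = 1/(87/4922 + 2314) = 1/(11389595/4922) = 4922/11389595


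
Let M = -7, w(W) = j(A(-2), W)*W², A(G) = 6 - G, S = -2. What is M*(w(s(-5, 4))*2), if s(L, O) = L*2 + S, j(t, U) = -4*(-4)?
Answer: -32256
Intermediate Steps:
j(t, U) = 16
s(L, O) = -2 + 2*L (s(L, O) = L*2 - 2 = 2*L - 2 = -2 + 2*L)
w(W) = 16*W²
M*(w(s(-5, 4))*2) = -7*16*(-2 + 2*(-5))²*2 = -7*16*(-2 - 10)²*2 = -7*16*(-12)²*2 = -7*16*144*2 = -16128*2 = -7*4608 = -32256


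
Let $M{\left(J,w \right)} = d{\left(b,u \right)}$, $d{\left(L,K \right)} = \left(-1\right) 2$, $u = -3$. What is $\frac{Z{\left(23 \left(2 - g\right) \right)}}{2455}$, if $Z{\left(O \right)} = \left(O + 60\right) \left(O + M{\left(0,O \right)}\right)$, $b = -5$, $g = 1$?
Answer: $\frac{1743}{2455} \approx 0.70998$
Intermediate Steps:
$d{\left(L,K \right)} = -2$
$M{\left(J,w \right)} = -2$
$Z{\left(O \right)} = \left(-2 + O\right) \left(60 + O\right)$ ($Z{\left(O \right)} = \left(O + 60\right) \left(O - 2\right) = \left(60 + O\right) \left(-2 + O\right) = \left(-2 + O\right) \left(60 + O\right)$)
$\frac{Z{\left(23 \left(2 - g\right) \right)}}{2455} = \frac{-120 + \left(23 \left(2 - 1\right)\right)^{2} + 58 \cdot 23 \left(2 - 1\right)}{2455} = \left(-120 + \left(23 \left(2 - 1\right)\right)^{2} + 58 \cdot 23 \left(2 - 1\right)\right) \frac{1}{2455} = \left(-120 + \left(23 \cdot 1\right)^{2} + 58 \cdot 23 \cdot 1\right) \frac{1}{2455} = \left(-120 + 23^{2} + 58 \cdot 23\right) \frac{1}{2455} = \left(-120 + 529 + 1334\right) \frac{1}{2455} = 1743 \cdot \frac{1}{2455} = \frac{1743}{2455}$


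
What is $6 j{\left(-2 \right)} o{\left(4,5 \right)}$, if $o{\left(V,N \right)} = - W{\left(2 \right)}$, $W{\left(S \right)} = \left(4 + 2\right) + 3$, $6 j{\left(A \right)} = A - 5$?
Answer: $63$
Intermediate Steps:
$j{\left(A \right)} = - \frac{5}{6} + \frac{A}{6}$ ($j{\left(A \right)} = \frac{A - 5}{6} = \frac{-5 + A}{6} = - \frac{5}{6} + \frac{A}{6}$)
$W{\left(S \right)} = 9$ ($W{\left(S \right)} = 6 + 3 = 9$)
$o{\left(V,N \right)} = -9$ ($o{\left(V,N \right)} = \left(-1\right) 9 = -9$)
$6 j{\left(-2 \right)} o{\left(4,5 \right)} = 6 \left(- \frac{5}{6} + \frac{1}{6} \left(-2\right)\right) \left(-9\right) = 6 \left(- \frac{5}{6} - \frac{1}{3}\right) \left(-9\right) = 6 \left(- \frac{7}{6}\right) \left(-9\right) = \left(-7\right) \left(-9\right) = 63$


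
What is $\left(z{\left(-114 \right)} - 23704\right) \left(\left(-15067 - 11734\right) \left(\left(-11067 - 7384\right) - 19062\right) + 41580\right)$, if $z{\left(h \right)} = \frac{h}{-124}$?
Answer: $- \frac{1477567194865363}{62} \approx -2.3832 \cdot 10^{13}$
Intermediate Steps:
$z{\left(h \right)} = - \frac{h}{124}$ ($z{\left(h \right)} = h \left(- \frac{1}{124}\right) = - \frac{h}{124}$)
$\left(z{\left(-114 \right)} - 23704\right) \left(\left(-15067 - 11734\right) \left(\left(-11067 - 7384\right) - 19062\right) + 41580\right) = \left(\left(- \frac{1}{124}\right) \left(-114\right) - 23704\right) \left(\left(-15067 - 11734\right) \left(\left(-11067 - 7384\right) - 19062\right) + 41580\right) = \left(\frac{57}{62} - 23704\right) \left(- 26801 \left(\left(-11067 - 7384\right) - 19062\right) + 41580\right) = - \frac{1469591 \left(- 26801 \left(-18451 - 19062\right) + 41580\right)}{62} = - \frac{1469591 \left(\left(-26801\right) \left(-37513\right) + 41580\right)}{62} = - \frac{1469591 \left(1005385913 + 41580\right)}{62} = \left(- \frac{1469591}{62}\right) 1005427493 = - \frac{1477567194865363}{62}$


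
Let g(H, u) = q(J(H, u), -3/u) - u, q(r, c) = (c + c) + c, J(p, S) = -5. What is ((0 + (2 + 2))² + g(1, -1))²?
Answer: 676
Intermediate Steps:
q(r, c) = 3*c (q(r, c) = 2*c + c = 3*c)
g(H, u) = -u - 9/u (g(H, u) = 3*(-3/u) - u = -9/u - u = -u - 9/u)
((0 + (2 + 2))² + g(1, -1))² = ((0 + (2 + 2))² + (-1*(-1) - 9/(-1)))² = ((0 + 4)² + (1 - 9*(-1)))² = (4² + (1 + 9))² = (16 + 10)² = 26² = 676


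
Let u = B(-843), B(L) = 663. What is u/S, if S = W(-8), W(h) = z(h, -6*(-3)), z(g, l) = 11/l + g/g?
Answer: 11934/29 ≈ 411.52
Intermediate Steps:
z(g, l) = 1 + 11/l (z(g, l) = 11/l + 1 = 1 + 11/l)
u = 663
W(h) = 29/18 (W(h) = (11 - 6*(-3))/((-6*(-3))) = (11 + 18)/18 = (1/18)*29 = 29/18)
S = 29/18 ≈ 1.6111
u/S = 663/(29/18) = 663*(18/29) = 11934/29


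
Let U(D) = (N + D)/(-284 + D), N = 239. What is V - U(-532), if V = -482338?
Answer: -393588101/816 ≈ -4.8234e+5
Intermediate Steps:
U(D) = (239 + D)/(-284 + D)
V - U(-532) = -482338 - (239 - 532)/(-284 - 532) = -482338 - (-293)/(-816) = -482338 - (-1)*(-293)/816 = -482338 - 1*293/816 = -482338 - 293/816 = -393588101/816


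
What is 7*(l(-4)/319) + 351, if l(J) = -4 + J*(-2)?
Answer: 111997/319 ≈ 351.09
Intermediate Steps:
l(J) = -4 - 2*J
7*(l(-4)/319) + 351 = 7*((-4 - 2*(-4))/319) + 351 = 7*((-4 + 8)*(1/319)) + 351 = 7*(4*(1/319)) + 351 = 7*(4/319) + 351 = 28/319 + 351 = 111997/319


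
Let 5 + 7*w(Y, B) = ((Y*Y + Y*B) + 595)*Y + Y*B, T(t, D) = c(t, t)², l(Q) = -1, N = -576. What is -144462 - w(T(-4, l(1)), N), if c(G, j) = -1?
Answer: -1010673/7 ≈ -1.4438e+5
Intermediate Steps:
T(t, D) = 1 (T(t, D) = (-1)² = 1)
w(Y, B) = -5/7 + B*Y/7 + Y*(595 + Y² + B*Y)/7 (w(Y, B) = -5/7 + (((Y*Y + Y*B) + 595)*Y + Y*B)/7 = -5/7 + (((Y² + B*Y) + 595)*Y + B*Y)/7 = -5/7 + ((595 + Y² + B*Y)*Y + B*Y)/7 = -5/7 + (Y*(595 + Y² + B*Y) + B*Y)/7 = -5/7 + (B*Y + Y*(595 + Y² + B*Y))/7 = -5/7 + (B*Y/7 + Y*(595 + Y² + B*Y)/7) = -5/7 + B*Y/7 + Y*(595 + Y² + B*Y)/7)
-144462 - w(T(-4, l(1)), N) = -144462 - (-5/7 + 85*1 + (⅐)*1³ + (⅐)*(-576)*1 + (⅐)*(-576)*1²) = -144462 - (-5/7 + 85 + (⅐)*1 - 576/7 + (⅐)*(-576)*1) = -144462 - (-5/7 + 85 + ⅐ - 576/7 - 576/7) = -144462 - 1*(-561/7) = -144462 + 561/7 = -1010673/7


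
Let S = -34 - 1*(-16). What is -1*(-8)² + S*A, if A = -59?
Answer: 998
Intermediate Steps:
S = -18 (S = -34 + 16 = -18)
-1*(-8)² + S*A = -1*(-8)² - 18*(-59) = -1*64 + 1062 = -64 + 1062 = 998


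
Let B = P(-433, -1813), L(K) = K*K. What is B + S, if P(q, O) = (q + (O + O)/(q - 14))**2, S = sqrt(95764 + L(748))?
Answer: 36071505625/199809 + 2*sqrt(163817) ≈ 1.8134e+5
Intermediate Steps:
L(K) = K**2
S = 2*sqrt(163817) (S = sqrt(95764 + 748**2) = sqrt(95764 + 559504) = sqrt(655268) = 2*sqrt(163817) ≈ 809.49)
P(q, O) = (q + 2*O/(-14 + q))**2 (P(q, O) = (q + (2*O)/(-14 + q))**2 = (q + 2*O/(-14 + q))**2)
B = 36071505625/199809 (B = ((-433)**2 - 14*(-433) + 2*(-1813))**2/(-14 - 433)**2 = (187489 + 6062 - 3626)**2/(-447)**2 = (1/199809)*189925**2 = (1/199809)*36071505625 = 36071505625/199809 ≈ 1.8053e+5)
B + S = 36071505625/199809 + 2*sqrt(163817)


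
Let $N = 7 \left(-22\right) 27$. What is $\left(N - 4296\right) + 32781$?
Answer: $24327$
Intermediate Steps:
$N = -4158$ ($N = \left(-154\right) 27 = -4158$)
$\left(N - 4296\right) + 32781 = \left(-4158 - 4296\right) + 32781 = -8454 + 32781 = 24327$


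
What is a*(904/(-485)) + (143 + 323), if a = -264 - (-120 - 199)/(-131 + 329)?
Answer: 4168886/4365 ≈ 955.07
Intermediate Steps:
a = -4723/18 (a = -264 - (-319)/198 = -264 - 1*(-29/18) = -264 + 29/18 = -4723/18 ≈ -262.39)
a*(904/(-485)) + (143 + 323) = -2134796/(9*(-485)) + (143 + 323) = -2134796*(-1)/(9*485) + 466 = -4723/18*(-904/485) + 466 = 2134796/4365 + 466 = 4168886/4365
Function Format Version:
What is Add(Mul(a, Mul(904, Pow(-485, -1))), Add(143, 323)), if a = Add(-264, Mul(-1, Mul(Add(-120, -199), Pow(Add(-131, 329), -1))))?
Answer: Rational(4168886, 4365) ≈ 955.07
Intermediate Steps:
a = Rational(-4723, 18) (a = Add(-264, Mul(-1, Mul(-319, Pow(198, -1)))) = Add(-264, Mul(-1, Mul(-319, Rational(1, 198)))) = Add(-264, Mul(-1, Rational(-29, 18))) = Add(-264, Rational(29, 18)) = Rational(-4723, 18) ≈ -262.39)
Add(Mul(a, Mul(904, Pow(-485, -1))), Add(143, 323)) = Add(Mul(Rational(-4723, 18), Mul(904, Pow(-485, -1))), Add(143, 323)) = Add(Mul(Rational(-4723, 18), Mul(904, Rational(-1, 485))), 466) = Add(Mul(Rational(-4723, 18), Rational(-904, 485)), 466) = Add(Rational(2134796, 4365), 466) = Rational(4168886, 4365)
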